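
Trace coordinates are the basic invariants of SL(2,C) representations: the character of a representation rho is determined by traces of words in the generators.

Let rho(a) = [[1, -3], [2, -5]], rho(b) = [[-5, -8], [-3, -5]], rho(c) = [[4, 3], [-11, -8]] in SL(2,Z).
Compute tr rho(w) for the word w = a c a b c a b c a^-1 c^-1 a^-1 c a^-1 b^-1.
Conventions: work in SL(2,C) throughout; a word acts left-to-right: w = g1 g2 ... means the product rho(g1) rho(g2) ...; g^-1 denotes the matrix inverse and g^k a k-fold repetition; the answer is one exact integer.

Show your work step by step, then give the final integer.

219780322177

rho(a) = [[1, -3], [2, -5]]
... * rho(c) = [[4, 3], [-11, -8]]  ->  [[37, 27], [63, 46]]
... * rho(a) = [[1, -3], [2, -5]]  ->  [[91, -246], [155, -419]]
... * rho(b) = [[-5, -8], [-3, -5]]  ->  [[283, 502], [482, 855]]
... * rho(c) = [[4, 3], [-11, -8]]  ->  [[-4390, -3167], [-7477, -5394]]
... * rho(a) = [[1, -3], [2, -5]]  ->  [[-10724, 29005], [-18265, 49401]]
... * rho(b) = [[-5, -8], [-3, -5]]  ->  [[-33395, -59233], [-56878, -100885]]
... * rho(c) = [[4, 3], [-11, -8]]  ->  [[517983, 373679], [882223, 636446]]
... * rho(a^-1) = [[-5, 3], [-2, 1]]  ->  [[-3337273, 1927628], [-5684007, 3283115]]
... * rho(c^-1) = [[-8, -3], [11, 4]]  ->  [[47902092, 17722331], [81586321, 30184481]]
... * rho(a^-1) = [[-5, 3], [-2, 1]]  ->  [[-274955122, 161428607], [-468300567, 274943444]]
... * rho(c) = [[4, 3], [-11, -8]]  ->  [[-2875535165, -2116294222], [-4897580152, -3604449253]]
... * rho(a^-1) = [[-5, 3], [-2, 1]]  ->  [[18610264269, -10742899717], [31696799266, -18297189709]]
... * rho(b^-1) = [[-5, 8], [3, -5]]  ->  [[-125280020496, 202596612737], [-213375565457, 345060342673]]
tr = -125280020496 + 345060342673 = 219780322177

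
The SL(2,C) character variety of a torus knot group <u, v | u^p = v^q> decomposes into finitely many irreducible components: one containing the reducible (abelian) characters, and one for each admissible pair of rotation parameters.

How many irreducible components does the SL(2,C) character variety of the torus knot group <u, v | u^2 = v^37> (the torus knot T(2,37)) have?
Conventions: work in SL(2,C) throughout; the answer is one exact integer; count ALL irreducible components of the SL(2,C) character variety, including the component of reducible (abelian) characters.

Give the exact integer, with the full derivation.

19

Gamma = < u, v | u^2 = v^37 > (torus knot T(2,37)); the central element u^2 = v^37 acts as +I or -I in any irreducible SL(2,C) representation.
On an irreducible component, tr(u) is locked at 2*cos(pi*alpha/2) for some alpha in 1..1, and tr(v) at 2*cos(pi*beta/37) for some beta in 1..36.
The two central values (-1)^alpha I and (-1)^beta I must be the same matrix, so alpha and beta share a parity.
Counting: 1 odd alphas x 18 odd betas + 0 even alphas x 18 even betas = 18 + 0 = 18.
components with irreducible characters: 18; plus the single component of reducible (abelian) characters: total 19.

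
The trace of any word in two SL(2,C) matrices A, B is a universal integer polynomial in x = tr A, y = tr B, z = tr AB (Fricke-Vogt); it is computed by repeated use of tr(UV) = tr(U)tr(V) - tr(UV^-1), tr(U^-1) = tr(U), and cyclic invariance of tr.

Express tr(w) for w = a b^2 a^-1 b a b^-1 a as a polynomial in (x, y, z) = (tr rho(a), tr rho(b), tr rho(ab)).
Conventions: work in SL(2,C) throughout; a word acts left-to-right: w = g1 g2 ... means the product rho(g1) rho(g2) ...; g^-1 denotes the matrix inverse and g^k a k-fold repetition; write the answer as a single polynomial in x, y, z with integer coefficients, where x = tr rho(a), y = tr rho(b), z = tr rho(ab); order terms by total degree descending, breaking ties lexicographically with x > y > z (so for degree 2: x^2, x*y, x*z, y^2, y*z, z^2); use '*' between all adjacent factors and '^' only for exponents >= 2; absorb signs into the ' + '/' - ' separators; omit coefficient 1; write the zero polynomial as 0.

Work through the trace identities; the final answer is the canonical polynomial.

tr(a^2 b) = tr(a)*tr(b a) - tr(b)  (reduce the a square) = x*z - y
next, tr(a^2) = tr(a)*tr(a) - tr(1)  (reduce the a square) = x^2 - 2
and tr(b a^2 b) = tr(b)*tr(a^2 b) - tr(a^2)  (reduce the b square) = x*y*z - x^2 - y^2 + 2
tr(a b^3 a) = tr(b)*tr(b a^2 b) - tr(b a^2)  (reduce the b square) = x*y^2*z - x^2*y - y^3 - x*z + 3*y
next, tr(a b^2) = tr(b)*tr(a b) - tr(a)  (reduce the b square) = y*z - x
and tr(a b^3) = tr(b)*tr(a b^2) - tr(a b)  (reduce the b square) = y^2*z - x*y - z
tr(a^2 b^3 a) = tr(a)*tr(a b^3 a) - tr(a b^3)  (reduce the a square) = x^2*y^2*z - x^3*y - x*y^3 - x^2*z - y^2*z + 4*x*y + z
tr(b a b a) = tr(a b)*tr(a b) - tr(1)  (split on a) = z^2 - 2
tr(a b a^2 b) = tr(a)*tr(b a b a) - tr(b a b)  (reduce the a square) = x*z^2 - y*z - x
tr(a b a^2) = tr(a)*tr(b a^2) - tr(b a)  (reduce the a square) = x^2*z - x*y - z
next, tr(a b a^2 b^2) = tr(b)*tr(a b a^2 b) - tr(a b a^2)  (reduce the b square) = x*y*z^2 - x^2*z - y^2*z + z
next, tr(a^2 b^3 a b) = tr(b)*tr(a b a^2 b^2) - tr(a b a^2 b)  (reduce the b square) = x*y^2*z^2 - x^2*y*z - y^3*z - x*z^2 + 2*y*z + x
next, tr(b a b^-1 a^2 b^2) = tr(a^2 b^3 a)*tr(b) - tr(a^2 b^3 a b)  (eliminate b^-1) = x^2*y^3*z - x^3*y^2 - x*y^4 - x*y^2*z^2 + 4*x*y^2 + x*z^2 - y*z - x
tr(a b a^3 b) = tr(a)*tr(a b a b a) - tr(a b a b)  (reduce the a square) = x^2*z^2 - x*y*z - x^2 - z^2 + 2
tr(a b a^3) = tr(a)*tr(a b a^2) - tr(a b a)  (reduce the a square) = x^3*z - x^2*y - 2*x*z + y
and tr(a^2 b^2 a b a) = tr(b)*tr(a b a^3 b) - tr(a b a^3)  (reduce the b square) = x^2*y*z^2 - x^3*z - x*y^2*z - y*z^2 + 2*x*z + y
and tr(b a b a b a) = tr(b a)*tr(b a b a) - tr(b^-1 a^-1)  (split on b) = z^3 - 3*z
and tr(b a b a b) = tr(b)*tr(a b a b) - tr(a b a)  (reduce the b square) = y*z^2 - x*z - y
and tr(a b a b a^2 b) = tr(a)*tr(b a b a b a) - tr(b a b a b)  (reduce the a square) = x*z^3 - y*z^2 - 2*x*z + y
and tr(a^2 b^2 a b a b) = tr(b)*tr(a b a b a^2 b) - tr(a b a b a^2)  (reduce the b square) = x*y*z^3 - x^2*z^2 - y^2*z^2 - x*y*z + x^2 + y^2 + z^2 - 2
tr(b a b^-1 a^2 b^2 a) = tr(a^2 b^2 a b a)*tr(b) - tr(a^2 b^2 a b a b)  (eliminate b^-1) = x^2*y^2*z^2 - x^3*y*z - x*y^3*z - x*y*z^3 + x^2*z^2 + 3*x*y*z - x^2 - z^2 + 2
tr(a b^2 a^-1 b a b^-1 a) = tr(b a b^-1 a^2 b^2)*tr(a) - tr(b a b^-1 a^2 b^2 a)  (eliminate a^-1) = x^3*y^3*z - x^4*y^2 - x^2*y^4 - 2*x^2*y^2*z^2 + x^3*y*z + x*y^3*z + x*y*z^3 + 4*x^2*y^2 - 4*x*y*z + z^2 - 2

x^3*y^3*z - x^4*y^2 - x^2*y^4 - 2*x^2*y^2*z^2 + x^3*y*z + x*y^3*z + x*y*z^3 + 4*x^2*y^2 - 4*x*y*z + z^2 - 2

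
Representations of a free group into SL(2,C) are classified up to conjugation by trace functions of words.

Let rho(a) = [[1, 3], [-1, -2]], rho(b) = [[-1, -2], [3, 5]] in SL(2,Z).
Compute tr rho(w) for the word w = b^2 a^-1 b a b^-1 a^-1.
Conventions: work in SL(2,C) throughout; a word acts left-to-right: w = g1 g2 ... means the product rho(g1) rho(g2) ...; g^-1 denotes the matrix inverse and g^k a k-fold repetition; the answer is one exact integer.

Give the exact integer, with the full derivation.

-210

rho(b) = [[-1, -2], [3, 5]]
... * rho(b) = [[-1, -2], [3, 5]]  ->  [[-5, -8], [12, 19]]
... * rho(a^-1) = [[-2, -3], [1, 1]]  ->  [[2, 7], [-5, -17]]
... * rho(b) = [[-1, -2], [3, 5]]  ->  [[19, 31], [-46, -75]]
... * rho(a) = [[1, 3], [-1, -2]]  ->  [[-12, -5], [29, 12]]
... * rho(b^-1) = [[5, 2], [-3, -1]]  ->  [[-45, -19], [109, 46]]
... * rho(a^-1) = [[-2, -3], [1, 1]]  ->  [[71, 116], [-172, -281]]
tr = 71 + -281 = -210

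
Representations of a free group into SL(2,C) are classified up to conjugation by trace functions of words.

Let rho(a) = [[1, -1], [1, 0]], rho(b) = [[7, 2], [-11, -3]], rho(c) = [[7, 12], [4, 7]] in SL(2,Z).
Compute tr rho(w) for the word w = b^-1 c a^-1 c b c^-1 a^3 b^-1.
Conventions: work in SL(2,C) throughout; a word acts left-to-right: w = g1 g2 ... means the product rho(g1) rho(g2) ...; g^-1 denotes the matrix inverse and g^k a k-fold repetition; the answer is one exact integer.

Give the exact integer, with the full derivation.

47644

rho(b^-1) = [[-3, -2], [11, 7]]
... * rho(c) = [[7, 12], [4, 7]]  ->  [[-29, -50], [105, 181]]
... * rho(a^-1) = [[0, 1], [-1, 1]]  ->  [[50, -79], [-181, 286]]
... * rho(c) = [[7, 12], [4, 7]]  ->  [[34, 47], [-123, -170]]
... * rho(b) = [[7, 2], [-11, -3]]  ->  [[-279, -73], [1009, 264]]
... * rho(c^-1) = [[7, -12], [-4, 7]]  ->  [[-1661, 2837], [6007, -10260]]
... * rho(a) = [[1, -1], [1, 0]]  ->  [[1176, 1661], [-4253, -6007]]
... * rho(a) = [[1, -1], [1, 0]]  ->  [[2837, -1176], [-10260, 4253]]
... * rho(a) = [[1, -1], [1, 0]]  ->  [[1661, -2837], [-6007, 10260]]
... * rho(b^-1) = [[-3, -2], [11, 7]]  ->  [[-36190, -23181], [130881, 83834]]
tr = -36190 + 83834 = 47644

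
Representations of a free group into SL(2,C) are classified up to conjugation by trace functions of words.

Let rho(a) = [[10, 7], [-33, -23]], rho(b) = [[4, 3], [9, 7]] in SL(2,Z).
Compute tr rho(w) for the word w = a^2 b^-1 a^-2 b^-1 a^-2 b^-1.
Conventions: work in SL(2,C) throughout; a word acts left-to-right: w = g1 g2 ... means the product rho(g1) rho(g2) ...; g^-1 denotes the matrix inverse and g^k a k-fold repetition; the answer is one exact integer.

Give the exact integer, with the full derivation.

rho(a) = [[10, 7], [-33, -23]]
... * rho(a) = [[10, 7], [-33, -23]]  ->  [[-131, -91], [429, 298]]
... * rho(b^-1) = [[7, -3], [-9, 4]]  ->  [[-98, 29], [321, -95]]
... * rho(a^-1) = [[-23, -7], [33, 10]]  ->  [[3211, 976], [-10518, -3197]]
... * rho(a^-1) = [[-23, -7], [33, 10]]  ->  [[-41645, -12717], [136413, 41656]]
... * rho(b^-1) = [[7, -3], [-9, 4]]  ->  [[-177062, 74067], [579987, -242615]]
... * rho(a^-1) = [[-23, -7], [33, 10]]  ->  [[6516637, 1980104], [-21345996, -6486059]]
... * rho(a^-1) = [[-23, -7], [33, 10]]  ->  [[-84539219, -25815419], [276917961, 84561382]]
... * rho(b^-1) = [[7, -3], [-9, 4]]  ->  [[-359435762, 150355981], [1177373289, -492508355]]
tr = -359435762 + -492508355 = -851944117

-851944117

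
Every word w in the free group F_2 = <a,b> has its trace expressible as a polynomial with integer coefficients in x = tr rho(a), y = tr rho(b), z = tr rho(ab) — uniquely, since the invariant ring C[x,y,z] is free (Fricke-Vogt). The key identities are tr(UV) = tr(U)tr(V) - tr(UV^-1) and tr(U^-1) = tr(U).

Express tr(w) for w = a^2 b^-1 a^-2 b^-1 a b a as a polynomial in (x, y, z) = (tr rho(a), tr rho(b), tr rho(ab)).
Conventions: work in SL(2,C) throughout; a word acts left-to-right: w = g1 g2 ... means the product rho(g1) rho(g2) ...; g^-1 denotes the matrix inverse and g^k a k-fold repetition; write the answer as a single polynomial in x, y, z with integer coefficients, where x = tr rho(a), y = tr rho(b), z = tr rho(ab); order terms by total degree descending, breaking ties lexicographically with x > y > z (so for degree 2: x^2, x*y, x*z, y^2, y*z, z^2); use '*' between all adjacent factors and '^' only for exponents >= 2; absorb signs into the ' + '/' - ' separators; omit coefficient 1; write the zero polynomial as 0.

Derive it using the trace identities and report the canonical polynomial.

x^4*y*z^2 - x^5*z - 2*x^3*y^2*z - x^3*z^3 + x^4*y + x^2*y^3 + 5*x^3*z + 2*x*y^2*z + x*z^3 - 4*x^2*y - y^3 - y*z^2 - 5*x*z + 3*y

trace(a b a) = trace(a)*trace(b a) - trace(b) = x*z - y
reduce: trace(a b a b) = trace(b a)*trace(b a) - trace(1) = z^2 - 2
reduce: trace(b^-1 a b a) = trace(a b a)*trace(b) - trace(a b a b) = x*y*z - y^2 - z^2 + 2
trace(b^2 a) = trace(b)*trace(a b) - trace(a) = y*z - x
so trace(b^2) = trace(b)*trace(b) - trace(1) = y^2 - 2
so trace(a b^2 a) = trace(a)*trace(b^2 a) - trace(b^2) = x*y*z - x^2 - y^2 + 2
trace(b a^3 b) = trace(a)*trace(a b^2 a) - trace(a b^2) = x^2*y*z - x^3 - x*y^2 - y*z + 3*x
reduce: trace(b a b a^2) = trace(a)*trace(b a b a) - trace(b a b) = x*z^2 - y*z - x
so trace(b a^3 b a) = trace(a)*trace(b a b a^2) - trace(b a b a) = x^2*z^2 - x*y*z - x^2 - z^2 + 2
reduce: trace(b a^3 b a^-1) = trace(b a^3 b)*trace(a) - trace(b a^3 b a) = x^3*y*z - x^4 - x^2*y^2 - x^2*z^2 + 4*x^2 + z^2 - 2
so trace(a b a^2) = trace(a)*trace(a b a) - trace(a b) = x^2*z - x*y - z
trace(b^2 a b a^2) = trace(b)*trace(a b a^2 b) - trace(a b a^2) = x*y*z^2 - x^2*z - y^2*z + z
so trace(b^2 a b a) = trace(b)*trace(a b a b) - trace(a b a) = y*z^2 - x*z - y
so trace(b a b a^3 b) = trace(a)*trace(b^2 a b a^2) - trace(b^2 a b a) = x^2*y*z^2 - x^3*z - x*y^2*z - y*z^2 + 2*x*z + y
trace(b a b a b a) = trace(a b a b)*trace(a b) - trace(b a) = z^3 - 3*z
reduce: trace(a b a b a b a) = trace(a)*trace(b a b a b a) - trace(b a b a b) = x*z^3 - y*z^2 - 2*x*z + y
trace(b a b a^3 b a) = trace(a)*trace(a b a b a b a) - trace(a b a b a b) = x^2*z^3 - x*y*z^2 - 2*x^2*z - z^3 + x*y + 3*z
reduce: trace(a^-1 b a b a^3 b) = trace(b a b a^3 b)*trace(a) - trace(b a b a^3 b a) = x^3*y*z^2 - x^4*z - x^2*y^2*z - x^2*z^3 + 4*x^2*z + z^3 - 3*z
so trace(a b a^3 b a^-2 b) = trace(a^-1 b a b a^3 b)*trace(a) - trace(a^-1 b a b a^3 b a) = x^4*y*z^2 - x^5*z - x^3*y^2*z - x^3*z^3 - x^2*y*z^2 + 5*x^3*z + x*y^2*z + x*z^3 + y*z^2 - 5*x*z - y
trace(a^-2 b^-1 a b a^3 b) = trace(a b a^3 b a^-2)*trace(b) - trace(a b a^3 b a^-2 b) = -x^4*y*z^2 + x^5*z + 2*x^3*y^2*z + x^3*z^3 - x^4*y - x^2*y^3 - 5*x^3*z - x*y^2*z - x*z^3 + 4*x^2*y + 5*x*z - y
trace(a^2 b^-1 a^-2 b^-1 a b a) = trace(a^-2 b^-1 a b a^3)*trace(b) - trace(a^-2 b^-1 a b a^3 b) = x^4*y*z^2 - x^5*z - 2*x^3*y^2*z - x^3*z^3 + x^4*y + x^2*y^3 + 5*x^3*z + 2*x*y^2*z + x*z^3 - 4*x^2*y - y^3 - y*z^2 - 5*x*z + 3*y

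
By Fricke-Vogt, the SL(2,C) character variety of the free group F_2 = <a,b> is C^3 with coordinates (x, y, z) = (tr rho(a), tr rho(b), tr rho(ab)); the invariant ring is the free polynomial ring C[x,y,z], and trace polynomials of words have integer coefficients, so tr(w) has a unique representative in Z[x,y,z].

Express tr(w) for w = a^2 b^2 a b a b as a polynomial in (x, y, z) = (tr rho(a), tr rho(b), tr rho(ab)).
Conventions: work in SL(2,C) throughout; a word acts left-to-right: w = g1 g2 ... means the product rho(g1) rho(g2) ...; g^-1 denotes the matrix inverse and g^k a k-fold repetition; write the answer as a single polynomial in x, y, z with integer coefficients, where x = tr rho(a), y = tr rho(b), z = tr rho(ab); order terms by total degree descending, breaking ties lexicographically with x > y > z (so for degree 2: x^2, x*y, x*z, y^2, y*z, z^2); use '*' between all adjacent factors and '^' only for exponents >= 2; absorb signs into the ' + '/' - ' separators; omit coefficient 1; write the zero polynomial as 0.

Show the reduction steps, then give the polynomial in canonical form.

x*y*z^3 - x^2*z^2 - y^2*z^2 - x*y*z + x^2 + y^2 + z^2 - 2

so tr(a b a b) = tr(b a)*tr(b a) - tr(1) = z^2 - 2
reduce: tr(a b a b a b) = tr(a b a b)*tr(a b) - tr(b a) = z^3 - 3*z
tr(b a b) = tr(b)*tr(a b) - tr(a) = y*z - x
tr(a b a b a) = tr(a)*tr(b a b a) - tr(b a b) = x*z^2 - y*z - x
tr(b^2 a b a b a) = tr(b)*tr(a b a b a b) - tr(a b a b a) = y*z^3 - x*z^2 - 2*y*z + x
tr(a b a) = tr(a)*tr(b a) - tr(b) = x*z - y
tr(a b a b^2) = tr(b)*tr(a b a b) - tr(a b a) = y*z^2 - x*z - y
tr(b^2 a b a b) = tr(b)*tr(a b a b^2) - tr(a b a b) = y^2*z^2 - x*y*z - y^2 - z^2 + 2
so tr(a^2 b^2 a b a b) = tr(a)*tr(b^2 a b a b a) - tr(b^2 a b a b) = x*y*z^3 - x^2*z^2 - y^2*z^2 - x*y*z + x^2 + y^2 + z^2 - 2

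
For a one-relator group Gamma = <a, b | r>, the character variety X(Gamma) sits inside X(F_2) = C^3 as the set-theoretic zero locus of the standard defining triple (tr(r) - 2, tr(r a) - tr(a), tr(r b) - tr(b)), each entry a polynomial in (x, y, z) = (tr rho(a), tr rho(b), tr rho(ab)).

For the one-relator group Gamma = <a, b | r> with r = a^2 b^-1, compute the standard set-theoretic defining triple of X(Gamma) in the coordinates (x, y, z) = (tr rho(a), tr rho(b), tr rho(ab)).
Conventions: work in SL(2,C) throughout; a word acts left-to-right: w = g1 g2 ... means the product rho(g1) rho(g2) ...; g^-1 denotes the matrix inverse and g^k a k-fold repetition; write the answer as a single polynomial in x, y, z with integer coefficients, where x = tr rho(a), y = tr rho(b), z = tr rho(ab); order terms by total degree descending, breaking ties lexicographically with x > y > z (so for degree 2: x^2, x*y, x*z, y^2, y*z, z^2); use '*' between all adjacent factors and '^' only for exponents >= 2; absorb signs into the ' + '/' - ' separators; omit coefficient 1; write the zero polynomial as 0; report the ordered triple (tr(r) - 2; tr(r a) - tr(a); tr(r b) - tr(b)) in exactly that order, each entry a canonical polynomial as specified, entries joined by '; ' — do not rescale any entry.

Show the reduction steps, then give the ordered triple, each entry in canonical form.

apply: trace(a^2) = trace(a) * trace(a) - trace(1)  (reduce the a square) = x^2 - 2
apply: trace(a^2 b) = trace(a) * trace(b a) - trace(b)  (reduce the a square) = x*z - y
trace(a^2 b^-1) = trace(a^2) * trace(b) - trace(a^2 b)  (eliminate b^-1) = x^2*y - x*z - y
trace(a^3) = trace(a) * trace(a^2) - trace(a)   [square of a] = x^3 - 3*x
trace(a^3 b) = trace(a) * trace(b a^2) - trace(b a)   [square of a] = x^2*z - x*y - z
trace(a^2 b^-1 a) = trace(a^3) * trace(b) - trace(a^3 b)   [inverse elimination on b] = x^3*y - x^2*z - 2*x*y + z
assemble the triple (trace(r) - 2; trace(r a) - x; trace(r b) - y)

x^2*y - x*z - y - 2; x^3*y - x^2*z - 2*x*y - x + z; x^2 - y - 2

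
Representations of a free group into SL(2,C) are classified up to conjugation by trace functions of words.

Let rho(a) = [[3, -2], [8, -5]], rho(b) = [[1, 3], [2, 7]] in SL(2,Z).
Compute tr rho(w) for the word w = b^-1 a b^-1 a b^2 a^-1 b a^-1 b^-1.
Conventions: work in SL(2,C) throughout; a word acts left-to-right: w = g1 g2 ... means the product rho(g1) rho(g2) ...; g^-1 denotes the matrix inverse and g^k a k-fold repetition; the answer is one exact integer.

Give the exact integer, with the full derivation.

rho(b^-1) = [[7, -3], [-2, 1]]
... * rho(a) = [[3, -2], [8, -5]]  ->  [[-3, 1], [2, -1]]
... * rho(b^-1) = [[7, -3], [-2, 1]]  ->  [[-23, 10], [16, -7]]
... * rho(a) = [[3, -2], [8, -5]]  ->  [[11, -4], [-8, 3]]
... * rho(b) = [[1, 3], [2, 7]]  ->  [[3, 5], [-2, -3]]
... * rho(b) = [[1, 3], [2, 7]]  ->  [[13, 44], [-8, -27]]
... * rho(a^-1) = [[-5, 2], [-8, 3]]  ->  [[-417, 158], [256, -97]]
... * rho(b) = [[1, 3], [2, 7]]  ->  [[-101, -145], [62, 89]]
... * rho(a^-1) = [[-5, 2], [-8, 3]]  ->  [[1665, -637], [-1022, 391]]
... * rho(b^-1) = [[7, -3], [-2, 1]]  ->  [[12929, -5632], [-7936, 3457]]
tr = 12929 + 3457 = 16386

16386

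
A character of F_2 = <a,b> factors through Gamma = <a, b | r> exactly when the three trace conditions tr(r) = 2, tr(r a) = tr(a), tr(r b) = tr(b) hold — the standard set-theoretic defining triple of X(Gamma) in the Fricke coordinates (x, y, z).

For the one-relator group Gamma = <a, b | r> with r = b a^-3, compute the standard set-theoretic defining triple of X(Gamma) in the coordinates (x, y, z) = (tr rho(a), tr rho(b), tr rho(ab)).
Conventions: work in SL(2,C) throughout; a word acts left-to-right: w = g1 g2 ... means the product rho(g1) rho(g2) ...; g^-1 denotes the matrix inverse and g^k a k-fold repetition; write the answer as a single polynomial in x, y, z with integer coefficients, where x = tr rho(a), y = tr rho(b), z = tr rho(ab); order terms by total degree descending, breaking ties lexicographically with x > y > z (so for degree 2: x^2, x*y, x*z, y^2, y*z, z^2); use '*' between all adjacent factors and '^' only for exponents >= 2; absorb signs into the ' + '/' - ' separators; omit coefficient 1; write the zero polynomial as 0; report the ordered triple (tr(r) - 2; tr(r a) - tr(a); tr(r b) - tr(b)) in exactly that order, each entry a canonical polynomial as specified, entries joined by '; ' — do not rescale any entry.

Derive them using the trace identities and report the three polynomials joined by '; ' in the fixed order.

x^3*y - x^2*z - 2*x*y + z - 2; x^2*y - x*z - x - y; x^3*y^2 - x^2*y*z - x^3 - 2*x*y^2 + y*z + 3*x - y

tr(b a^-1) = tr(b) * tr(a) - tr(b a) = x*y - z
tr(a^-1 b a^-1) = tr(b a^-1) * tr(a) - tr(b) = x^2*y - x*z - y
tr(b a^-3) = tr(a^-1 b a^-1) * tr(a) - tr(a^-1 b) = x^3*y - x^2*z - 2*x*y + z
tr(b^2) = tr(b) * tr(b) - tr(1) = y^2 - 2
tr(b^2 a) = tr(b) * tr(a b) - tr(a) = y*z - x
tr(b^2 a^-1) = tr(b^2) * tr(a) - tr(b^2 a) = x*y^2 - y*z - x
tr(b^2 a^-2) = tr(b^2 a^-1) * tr(a) - tr(b^2) = x^2*y^2 - x*y*z - x^2 - y^2 + 2
tr(b a^-3 b) = tr(b^2 a^-2) * tr(a) - tr(b^2 a^-1) = x^3*y^2 - x^2*y*z - x^3 - 2*x*y^2 + y*z + 3*x
assemble the triple (tr(r) - 2; tr(r a) - x; tr(r b) - y)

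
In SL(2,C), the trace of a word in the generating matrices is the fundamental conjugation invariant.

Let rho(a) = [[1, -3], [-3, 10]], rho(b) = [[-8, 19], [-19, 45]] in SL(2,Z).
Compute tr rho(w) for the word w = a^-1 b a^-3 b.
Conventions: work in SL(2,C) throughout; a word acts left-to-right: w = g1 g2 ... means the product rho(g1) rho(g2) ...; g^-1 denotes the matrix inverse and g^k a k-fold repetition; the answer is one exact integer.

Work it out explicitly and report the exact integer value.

rho(a^-1) = [[10, 3], [3, 1]]
... * rho(b) = [[-8, 19], [-19, 45]]  ->  [[-137, 325], [-43, 102]]
... * rho(a^-1) = [[10, 3], [3, 1]]  ->  [[-395, -86], [-124, -27]]
... * rho(a^-1) = [[10, 3], [3, 1]]  ->  [[-4208, -1271], [-1321, -399]]
... * rho(a^-1) = [[10, 3], [3, 1]]  ->  [[-45893, -13895], [-14407, -4362]]
... * rho(b) = [[-8, 19], [-19, 45]]  ->  [[631149, -1497242], [198134, -470023]]
tr = 631149 + -470023 = 161126

161126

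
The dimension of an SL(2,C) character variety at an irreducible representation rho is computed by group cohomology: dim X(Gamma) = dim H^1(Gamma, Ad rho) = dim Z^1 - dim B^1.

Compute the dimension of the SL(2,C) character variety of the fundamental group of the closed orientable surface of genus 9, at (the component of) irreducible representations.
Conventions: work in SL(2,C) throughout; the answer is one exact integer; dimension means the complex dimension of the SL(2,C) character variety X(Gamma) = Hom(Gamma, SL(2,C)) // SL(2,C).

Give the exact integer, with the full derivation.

48

Gamma = pi_1(Sigma_9) = < a_1, b_1, ..., a_9, b_9 | prod [a_i, b_i] > has 2g = 18 generators and 1 relator.
Unconstrained cocycle data is one sl_2 vector per generator (54 dimensions), cut by the relator condition d_2(z) = 0.
H^2 = coker(d_2) is dual to H^0 = 0 at irreducible rho (Poincare duality), so d_2 is onto: dim Z^1 = 51.
Coboundaries contribute dim B^1 = 3 (injective at irreducible rho).
Hence dim X = 51 - 3 = 48.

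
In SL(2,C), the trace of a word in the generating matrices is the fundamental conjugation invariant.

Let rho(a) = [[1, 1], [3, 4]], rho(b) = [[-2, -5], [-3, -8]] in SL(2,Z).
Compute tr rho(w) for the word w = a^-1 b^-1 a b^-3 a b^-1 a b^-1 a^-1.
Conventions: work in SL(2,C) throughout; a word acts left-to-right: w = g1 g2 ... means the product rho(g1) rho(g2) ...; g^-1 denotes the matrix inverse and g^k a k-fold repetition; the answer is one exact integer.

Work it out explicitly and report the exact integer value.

-241690

rho(a^-1) = [[4, -1], [-3, 1]]
... * rho(b^-1) = [[-8, 5], [3, -2]]  ->  [[-35, 22], [27, -17]]
... * rho(a) = [[1, 1], [3, 4]]  ->  [[31, 53], [-24, -41]]
... * rho(b^-1) = [[-8, 5], [3, -2]]  ->  [[-89, 49], [69, -38]]
... * rho(b^-1) = [[-8, 5], [3, -2]]  ->  [[859, -543], [-666, 421]]
... * rho(b^-1) = [[-8, 5], [3, -2]]  ->  [[-8501, 5381], [6591, -4172]]
... * rho(a) = [[1, 1], [3, 4]]  ->  [[7642, 13023], [-5925, -10097]]
... * rho(b^-1) = [[-8, 5], [3, -2]]  ->  [[-22067, 12164], [17109, -9431]]
... * rho(a) = [[1, 1], [3, 4]]  ->  [[14425, 26589], [-11184, -20615]]
... * rho(b^-1) = [[-8, 5], [3, -2]]  ->  [[-35633, 18947], [27627, -14690]]
... * rho(a^-1) = [[4, -1], [-3, 1]]  ->  [[-199373, 54580], [154578, -42317]]
tr = -199373 + -42317 = -241690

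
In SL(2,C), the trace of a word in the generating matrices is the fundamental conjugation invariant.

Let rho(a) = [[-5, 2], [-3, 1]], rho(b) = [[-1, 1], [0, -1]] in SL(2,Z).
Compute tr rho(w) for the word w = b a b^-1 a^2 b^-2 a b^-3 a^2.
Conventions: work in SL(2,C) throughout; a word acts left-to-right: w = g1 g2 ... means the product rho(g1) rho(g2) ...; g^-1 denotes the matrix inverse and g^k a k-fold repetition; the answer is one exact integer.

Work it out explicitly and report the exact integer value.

rho(b) = [[-1, 1], [0, -1]]
... * rho(a) = [[-5, 2], [-3, 1]]  ->  [[2, -1], [3, -1]]
... * rho(b^-1) = [[-1, -1], [0, -1]]  ->  [[-2, -1], [-3, -2]]
... * rho(a) = [[-5, 2], [-3, 1]]  ->  [[13, -5], [21, -8]]
... * rho(a) = [[-5, 2], [-3, 1]]  ->  [[-50, 21], [-81, 34]]
... * rho(b^-1) = [[-1, -1], [0, -1]]  ->  [[50, 29], [81, 47]]
... * rho(b^-1) = [[-1, -1], [0, -1]]  ->  [[-50, -79], [-81, -128]]
... * rho(a) = [[-5, 2], [-3, 1]]  ->  [[487, -179], [789, -290]]
... * rho(b^-1) = [[-1, -1], [0, -1]]  ->  [[-487, -308], [-789, -499]]
... * rho(b^-1) = [[-1, -1], [0, -1]]  ->  [[487, 795], [789, 1288]]
... * rho(b^-1) = [[-1, -1], [0, -1]]  ->  [[-487, -1282], [-789, -2077]]
... * rho(a) = [[-5, 2], [-3, 1]]  ->  [[6281, -2256], [10176, -3655]]
... * rho(a) = [[-5, 2], [-3, 1]]  ->  [[-24637, 10306], [-39915, 16697]]
tr = -24637 + 16697 = -7940

-7940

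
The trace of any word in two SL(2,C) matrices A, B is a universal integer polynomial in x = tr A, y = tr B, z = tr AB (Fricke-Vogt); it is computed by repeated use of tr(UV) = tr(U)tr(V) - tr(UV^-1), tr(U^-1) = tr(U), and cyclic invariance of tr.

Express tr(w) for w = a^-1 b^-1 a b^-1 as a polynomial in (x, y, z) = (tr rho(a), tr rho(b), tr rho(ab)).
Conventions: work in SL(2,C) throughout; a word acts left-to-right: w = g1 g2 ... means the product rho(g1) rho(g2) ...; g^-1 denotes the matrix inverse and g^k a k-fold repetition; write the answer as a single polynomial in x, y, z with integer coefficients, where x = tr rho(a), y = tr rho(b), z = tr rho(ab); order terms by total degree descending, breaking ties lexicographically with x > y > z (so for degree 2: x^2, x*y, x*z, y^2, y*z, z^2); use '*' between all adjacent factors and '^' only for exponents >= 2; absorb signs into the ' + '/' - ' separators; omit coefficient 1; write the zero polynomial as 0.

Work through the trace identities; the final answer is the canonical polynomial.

next, tr(b^-1) = tr(b) = y
and tr(b a b) = tr(b)*tr(a b) - tr(a) = y*z - x
tr(b a b a) = tr(a b)*tr(a b) - tr(1) = z^2 - 2
next, tr(a b a^-1 b) = tr(b a b)*tr(a) - tr(b a b a) = x*y*z - x^2 - z^2 + 2
and tr(a^-1 b^-1 a b) = tr(a b a^-1)*tr(b) - tr(a b a^-1 b) = -x*y*z + x^2 + y^2 + z^2 - 2
tr(a^-1 b^-1 a b^-1) = tr(a^-1 b^-1 a)*tr(b) - tr(a^-1 b^-1 a b) = x*y*z - x^2 - z^2 + 2

x*y*z - x^2 - z^2 + 2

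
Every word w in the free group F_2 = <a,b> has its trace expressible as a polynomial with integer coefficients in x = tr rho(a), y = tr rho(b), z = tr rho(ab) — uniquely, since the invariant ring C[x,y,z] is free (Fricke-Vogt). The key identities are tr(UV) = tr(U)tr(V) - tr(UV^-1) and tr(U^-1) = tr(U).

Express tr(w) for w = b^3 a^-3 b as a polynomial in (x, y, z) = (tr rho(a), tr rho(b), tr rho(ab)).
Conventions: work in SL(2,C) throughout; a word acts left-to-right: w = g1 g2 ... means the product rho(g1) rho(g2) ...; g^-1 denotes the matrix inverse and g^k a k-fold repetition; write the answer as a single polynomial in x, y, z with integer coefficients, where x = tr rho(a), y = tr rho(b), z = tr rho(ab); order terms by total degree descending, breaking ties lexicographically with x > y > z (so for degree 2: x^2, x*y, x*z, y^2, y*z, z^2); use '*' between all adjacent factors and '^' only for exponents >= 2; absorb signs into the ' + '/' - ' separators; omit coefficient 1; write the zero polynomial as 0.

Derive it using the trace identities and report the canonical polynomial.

and trace(b^2) = trace(b) trace(b) - trace(1)  (reduce the b square) = y^2 - 2
trace(b^3) = trace(b) trace(b^2) - trace(b)  (reduce the b square) = y^3 - 3*y
next, trace(b^4) = trace(b) trace(b^3) - trace(b^2)  (reduce the b square) = y^4 - 4*y^2 + 2
trace(b a b) = trace(b) trace(a b) - trace(a)  (reduce the b square) = y*z - x
and trace(b^2 a b) = trace(b) trace(b a b) - trace(b a)  (reduce the b square) = y^2*z - x*y - z
and trace(b^4 a) = trace(b) trace(b^2 a b) - trace(b^2 a)  (reduce the b square) = y^3*z - x*y^2 - 2*y*z + x
and trace(a^-1 b^4) = trace(b^4) trace(a) - trace(b^4 a)  (eliminate a^-1) = x*y^4 - y^3*z - 3*x*y^2 + 2*y*z + x
and trace(b^4 a^-2) = trace(a^-1 b^4) trace(a) - trace(a^-1 b^4 a)  (eliminate a^-1) = x^2*y^4 - x*y^3*z - 3*x^2*y^2 - y^4 + 2*x*y*z + x^2 + 4*y^2 - 2
next, trace(b^3 a^-3 b) = trace(b^4 a^-2) trace(a) - trace(b^4 a^-1)  (eliminate a^-1) = x^3*y^4 - x^2*y^3*z - 3*x^3*y^2 - 2*x*y^4 + 2*x^2*y*z + y^3*z + x^3 + 7*x*y^2 - 2*y*z - 3*x

x^3*y^4 - x^2*y^3*z - 3*x^3*y^2 - 2*x*y^4 + 2*x^2*y*z + y^3*z + x^3 + 7*x*y^2 - 2*y*z - 3*x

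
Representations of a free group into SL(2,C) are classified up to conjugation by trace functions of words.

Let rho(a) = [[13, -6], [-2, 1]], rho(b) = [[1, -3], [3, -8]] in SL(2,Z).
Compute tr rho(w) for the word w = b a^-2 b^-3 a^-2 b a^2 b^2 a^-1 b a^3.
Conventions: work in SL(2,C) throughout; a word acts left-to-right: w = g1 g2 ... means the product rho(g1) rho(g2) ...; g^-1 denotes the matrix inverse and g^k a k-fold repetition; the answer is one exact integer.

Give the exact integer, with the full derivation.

rho(b) = [[1, -3], [3, -8]]
... * rho(a^-1) = [[1, 6], [2, 13]]  ->  [[-5, -33], [-13, -86]]
... * rho(a^-1) = [[1, 6], [2, 13]]  ->  [[-71, -459], [-185, -1196]]
... * rho(b^-1) = [[-8, 3], [-3, 1]]  ->  [[1945, -672], [5068, -1751]]
... * rho(b^-1) = [[-8, 3], [-3, 1]]  ->  [[-13544, 5163], [-35291, 13453]]
... * rho(b^-1) = [[-8, 3], [-3, 1]]  ->  [[92863, -35469], [241969, -92420]]
... * rho(a^-1) = [[1, 6], [2, 13]]  ->  [[21925, 96081], [57129, 250354]]
... * rho(a^-1) = [[1, 6], [2, 13]]  ->  [[214087, 1380603], [557837, 3597376]]
... * rho(b) = [[1, -3], [3, -8]]  ->  [[4355896, -11687085], [11349965, -30452519]]
... * rho(a) = [[13, -6], [-2, 1]]  ->  [[80000818, -37822461], [208454583, -98552309]]
... * rho(a) = [[13, -6], [-2, 1]]  ->  [[1115655556, -517827369], [2907014197, -1349279807]]
... * rho(b) = [[1, -3], [3, -8]]  ->  [[-437826551, 795652284], [-1140825224, 2073195865]]
... * rho(b) = [[1, -3], [3, -8]]  ->  [[1949130301, -5051738619], [5078762371, -13163091248]]
... * rho(a^-1) = [[1, 6], [2, 13]]  ->  [[-8154346937, -53977820241], [-21247420125, -140647611998]]
... * rho(b) = [[1, -3], [3, -8]]  ->  [[-170087807660, 456285602739], [-443190256119, 1188923156359]]
... * rho(a) = [[13, -6], [-2, 1]]  ->  [[-3123712705058, 1476812448699], [-8139319642265, 3848064693073]]
... * rho(a) = [[13, -6], [-2, 1]]  ->  [[-43561890063152, 20219088679047], [-113507284735591, 52683982546663]]
... * rho(a) = [[13, -6], [-2, 1]]  ->  [[-606742748179070, 281590429057959], [-1580962666656009, 733727690960209]]
tr = -606742748179070 + 733727690960209 = 126984942781139

126984942781139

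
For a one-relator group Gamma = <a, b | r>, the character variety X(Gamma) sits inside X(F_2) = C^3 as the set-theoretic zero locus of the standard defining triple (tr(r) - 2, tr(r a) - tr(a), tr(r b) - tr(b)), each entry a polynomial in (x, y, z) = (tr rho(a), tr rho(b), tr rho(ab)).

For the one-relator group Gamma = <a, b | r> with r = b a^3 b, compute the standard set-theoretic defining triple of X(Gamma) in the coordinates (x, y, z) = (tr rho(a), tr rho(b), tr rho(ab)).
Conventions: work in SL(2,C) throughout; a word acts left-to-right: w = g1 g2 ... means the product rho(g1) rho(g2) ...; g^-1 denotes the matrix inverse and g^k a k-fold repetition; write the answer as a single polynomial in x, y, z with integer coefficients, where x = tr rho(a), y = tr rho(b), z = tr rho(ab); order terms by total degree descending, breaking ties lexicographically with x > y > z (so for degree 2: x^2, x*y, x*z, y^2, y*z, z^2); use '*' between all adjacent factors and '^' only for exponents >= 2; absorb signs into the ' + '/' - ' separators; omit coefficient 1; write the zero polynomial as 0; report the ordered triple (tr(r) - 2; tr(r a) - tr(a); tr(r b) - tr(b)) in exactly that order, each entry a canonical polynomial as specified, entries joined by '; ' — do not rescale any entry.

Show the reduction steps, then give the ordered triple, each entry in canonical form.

tr(b^2 a) = tr(b) * tr(a b) - tr(a) = y*z - x
tr(b^2) = tr(b) * tr(b) - tr(1) = y^2 - 2
tr(a b^2 a) = tr(a) * tr(b^2 a) - tr(b^2) = x*y*z - x^2 - y^2 + 2
tr(b a^3 b) = tr(a) * tr(a b^2 a) - tr(a b^2) = x^2*y*z - x^3 - x*y^2 - y*z + 3*x
tr(b a b a) = tr(a b) * tr(a b) - tr(1) = z^2 - 2
tr(a b a b a) = tr(a) * tr(b a b a) - tr(b a b) = x*z^2 - y*z - x
tr(b a^3 b a) = tr(a) * tr(a b a b a) - tr(a b a b) = x^2*z^2 - x*y*z - x^2 - z^2 + 2
tr(a b a) = tr(a) * tr(b a) - tr(b)   [square of a] = x*z - y
tr(a^3 b) = tr(a) * tr(a b a) - tr(a b)   [square of a] = x^2*z - x*y - z
tr(b a^3 b^2) = tr(b) * tr(a^3 b^2) - tr(a^3 b)   [square of b] = x^2*y^2*z - x^3*y - x*y^3 - x^2*z - y^2*z + 4*x*y + z
assemble the triple (tr(r) - 2; tr(r a) - x; tr(r b) - y)

x^2*y*z - x^3 - x*y^2 - y*z + 3*x - 2; x^2*z^2 - x*y*z - x^2 - z^2 - x + 2; x^2*y^2*z - x^3*y - x*y^3 - x^2*z - y^2*z + 4*x*y - y + z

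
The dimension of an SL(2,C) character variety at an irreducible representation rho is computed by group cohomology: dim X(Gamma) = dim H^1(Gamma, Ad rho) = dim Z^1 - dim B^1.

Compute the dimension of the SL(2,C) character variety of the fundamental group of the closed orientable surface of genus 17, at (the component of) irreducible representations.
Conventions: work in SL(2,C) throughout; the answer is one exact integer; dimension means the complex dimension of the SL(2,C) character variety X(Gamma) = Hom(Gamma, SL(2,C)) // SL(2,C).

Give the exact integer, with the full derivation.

96

The genus-17 surface group: 2g = 34 generators, one relator prod [a_i, b_i].
Unconstrained cocycle data is one sl_2 vector per generator (102 dimensions), cut by the relator condition d_2(z) = 0.
At an irreducible rho, H^2 = coker(d_2) vanishes (Poincare duality: H^2 is dual to H^0 = invariants = 0), so d_2 is surjective onto sl_2 and dim Z^1 = 102 - 3 = 99.
As always at irreducible rho, dim B^1 = 3.
dim H^1 = 99 - 3 = 96 = dim X.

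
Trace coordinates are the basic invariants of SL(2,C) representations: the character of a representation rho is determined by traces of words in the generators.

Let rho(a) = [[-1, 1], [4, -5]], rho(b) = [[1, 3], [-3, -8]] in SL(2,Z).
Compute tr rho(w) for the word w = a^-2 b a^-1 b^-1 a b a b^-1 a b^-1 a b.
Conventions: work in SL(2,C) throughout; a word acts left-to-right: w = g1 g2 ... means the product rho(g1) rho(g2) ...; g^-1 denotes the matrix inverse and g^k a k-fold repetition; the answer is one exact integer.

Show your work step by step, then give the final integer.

31226250

rho(a^-1) = [[-5, -1], [-4, -1]]
... * rho(a^-1) = [[-5, -1], [-4, -1]]  ->  [[29, 6], [24, 5]]
... * rho(b) = [[1, 3], [-3, -8]]  ->  [[11, 39], [9, 32]]
... * rho(a^-1) = [[-5, -1], [-4, -1]]  ->  [[-211, -50], [-173, -41]]
... * rho(b^-1) = [[-8, -3], [3, 1]]  ->  [[1538, 583], [1261, 478]]
... * rho(a) = [[-1, 1], [4, -5]]  ->  [[794, -1377], [651, -1129]]
... * rho(b) = [[1, 3], [-3, -8]]  ->  [[4925, 13398], [4038, 10985]]
... * rho(a) = [[-1, 1], [4, -5]]  ->  [[48667, -62065], [39902, -50887]]
... * rho(b^-1) = [[-8, -3], [3, 1]]  ->  [[-575531, -208066], [-471877, -170593]]
... * rho(a) = [[-1, 1], [4, -5]]  ->  [[-256733, 464799], [-210495, 381088]]
... * rho(b^-1) = [[-8, -3], [3, 1]]  ->  [[3448261, 1234998], [2827224, 1012573]]
... * rho(a) = [[-1, 1], [4, -5]]  ->  [[1491731, -2726729], [1223068, -2235641]]
... * rho(b) = [[1, 3], [-3, -8]]  ->  [[9671918, 26289025], [7929991, 21554332]]
tr = 9671918 + 21554332 = 31226250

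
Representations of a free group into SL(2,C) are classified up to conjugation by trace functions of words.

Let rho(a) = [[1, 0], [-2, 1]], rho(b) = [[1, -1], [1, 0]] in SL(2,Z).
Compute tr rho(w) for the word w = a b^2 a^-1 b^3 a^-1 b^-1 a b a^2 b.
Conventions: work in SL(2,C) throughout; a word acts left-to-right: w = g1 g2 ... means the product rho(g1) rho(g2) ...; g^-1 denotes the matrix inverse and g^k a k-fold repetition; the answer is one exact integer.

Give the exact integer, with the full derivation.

-98

rho(a) = [[1, 0], [-2, 1]]
... * rho(b) = [[1, -1], [1, 0]]  ->  [[1, -1], [-1, 2]]
... * rho(b) = [[1, -1], [1, 0]]  ->  [[0, -1], [1, 1]]
... * rho(a^-1) = [[1, 0], [2, 1]]  ->  [[-2, -1], [3, 1]]
... * rho(b) = [[1, -1], [1, 0]]  ->  [[-3, 2], [4, -3]]
... * rho(b) = [[1, -1], [1, 0]]  ->  [[-1, 3], [1, -4]]
... * rho(b) = [[1, -1], [1, 0]]  ->  [[2, 1], [-3, -1]]
... * rho(a^-1) = [[1, 0], [2, 1]]  ->  [[4, 1], [-5, -1]]
... * rho(b^-1) = [[0, 1], [-1, 1]]  ->  [[-1, 5], [1, -6]]
... * rho(a) = [[1, 0], [-2, 1]]  ->  [[-11, 5], [13, -6]]
... * rho(b) = [[1, -1], [1, 0]]  ->  [[-6, 11], [7, -13]]
... * rho(a) = [[1, 0], [-2, 1]]  ->  [[-28, 11], [33, -13]]
... * rho(a) = [[1, 0], [-2, 1]]  ->  [[-50, 11], [59, -13]]
... * rho(b) = [[1, -1], [1, 0]]  ->  [[-39, 50], [46, -59]]
tr = -39 + -59 = -98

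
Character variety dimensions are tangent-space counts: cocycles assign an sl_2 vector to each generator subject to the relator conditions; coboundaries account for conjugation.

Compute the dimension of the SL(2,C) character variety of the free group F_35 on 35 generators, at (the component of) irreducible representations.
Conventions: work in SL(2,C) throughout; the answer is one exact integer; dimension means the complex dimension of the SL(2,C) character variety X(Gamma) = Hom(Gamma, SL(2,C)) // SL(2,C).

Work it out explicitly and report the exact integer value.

102

The free group F_35: 35 generators, no relators.
So Z^1 = (sl_2)^35 in full: dim Z^1 = 105.
dim B^1 = 3: the coboundary map is injective because an irreducible image has centralizer 0 in sl_2.
Therefore dim X = 105 - 3 = 102.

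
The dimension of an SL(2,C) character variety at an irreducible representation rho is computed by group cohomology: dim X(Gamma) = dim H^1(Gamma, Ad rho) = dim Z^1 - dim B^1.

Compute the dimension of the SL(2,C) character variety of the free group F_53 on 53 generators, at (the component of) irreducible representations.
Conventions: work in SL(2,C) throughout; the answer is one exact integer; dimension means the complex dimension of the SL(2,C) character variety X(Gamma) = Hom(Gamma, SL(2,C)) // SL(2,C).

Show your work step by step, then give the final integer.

Here Gamma is free of rank 53 — no relator constrains a cocycle.
So Z^1 = (sl_2)^53 in full: dim Z^1 = 159.
Irreducibility makes the coboundary map sl_2 -> Z^1 injective (trivial centralizer), so dim B^1 = 3.
dim H^1 = 159 - 3 = 156, which is dim X.

156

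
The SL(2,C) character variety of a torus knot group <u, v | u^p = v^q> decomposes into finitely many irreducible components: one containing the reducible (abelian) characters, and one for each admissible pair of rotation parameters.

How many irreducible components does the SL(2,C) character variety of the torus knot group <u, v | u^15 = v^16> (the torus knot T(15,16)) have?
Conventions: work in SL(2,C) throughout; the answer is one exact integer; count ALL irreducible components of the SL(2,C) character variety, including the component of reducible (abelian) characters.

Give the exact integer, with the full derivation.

106

Gamma = < u, v | u^15 = v^16 > (torus knot T(15,16)); the central element u^15 = v^16 acts as +I or -I in any irreducible SL(2,C) representation.
On an irreducible component, tr(u) is locked at 2*cos(pi*alpha/15) for some alpha in 1..14, and tr(v) at 2*cos(pi*beta/16) for some beta in 1..15.
Consistency of u^15 = (-1)^alpha I with v^16 = (-1)^beta I forces alpha = beta (mod 2).
Counting: 7 odd alphas x 8 odd betas + 7 even alphas x 7 even betas = 56 + 49 = 105.
That is 105 components of irreducible characters, and with the reducible (abelian) component the total is 106.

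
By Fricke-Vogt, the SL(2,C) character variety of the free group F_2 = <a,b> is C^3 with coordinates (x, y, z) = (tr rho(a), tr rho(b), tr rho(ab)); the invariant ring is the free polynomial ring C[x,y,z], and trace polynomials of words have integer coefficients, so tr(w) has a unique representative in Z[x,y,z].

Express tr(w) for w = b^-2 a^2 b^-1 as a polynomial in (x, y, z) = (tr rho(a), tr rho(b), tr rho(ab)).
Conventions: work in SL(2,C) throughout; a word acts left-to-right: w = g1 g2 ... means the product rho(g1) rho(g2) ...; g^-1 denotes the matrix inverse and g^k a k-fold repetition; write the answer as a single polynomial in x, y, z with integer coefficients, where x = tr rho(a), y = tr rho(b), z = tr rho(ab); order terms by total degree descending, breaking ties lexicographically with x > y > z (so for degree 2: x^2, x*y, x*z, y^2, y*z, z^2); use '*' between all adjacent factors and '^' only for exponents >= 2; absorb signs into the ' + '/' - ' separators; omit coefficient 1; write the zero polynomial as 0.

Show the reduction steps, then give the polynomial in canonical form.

tr(a^2) = tr(a) tr(a) - tr(1)  (reduce the a square) = x^2 - 2
tr(a^2 b) = tr(a) tr(b a) - tr(b)  (reduce the a square) = x*z - y
tr(b^-1 a^2) = tr(a^2) tr(b) - tr(a^2 b)  (eliminate b^-1) = x^2*y - x*z - y
tr(b^-1 a^2 b^-1) = tr(b^-1 a^2) tr(b) - tr(b^-1 a^2 b)  (eliminate b^-1) = x^2*y^2 - x*y*z - x^2 - y^2 + 2
tr(b^-2 a^2 b^-1) = tr(b^-1 a^2 b^-1) tr(b) - tr(b^-1 a^2)  (eliminate b^-1) = x^2*y^3 - x*y^2*z - 2*x^2*y - y^3 + x*z + 3*y

x^2*y^3 - x*y^2*z - 2*x^2*y - y^3 + x*z + 3*y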